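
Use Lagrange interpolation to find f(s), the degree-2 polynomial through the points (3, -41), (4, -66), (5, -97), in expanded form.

L_0(s) = (s - 4)(s - 5) / [2] = (1/2)s^2 - (9/2)s + 10
L_1(s) = (s - 3)(s - 5) / [-1] = -s^2 + 8s - 15
L_2(s) = (s - 3)(s - 4) / [2] = (1/2)s^2 - (7/2)s + 6
f(s) = (-41)·L_0 + (-66)·L_1 + (-97)·L_2
  (-41)·L_0(s) = -(41/2)s^2 + (369/2)s - 410
  (-66)·L_1(s) = 66s^2 - 528s + 990
  (-97)·L_2(s) = -(97/2)s^2 + (679/2)s - 582
Adding term by term: -3s^2 - 4s - 2

f(s) = -3s^2 - 4s - 2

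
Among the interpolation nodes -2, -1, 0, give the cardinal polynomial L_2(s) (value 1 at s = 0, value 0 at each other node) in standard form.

L_2(s) = (1/2)s^2 + (3/2)s + 1

L_2(s) = (s + 2)(s + 1) / [(2)·(1)]
       = (s^2 + 3s + 2) / (2)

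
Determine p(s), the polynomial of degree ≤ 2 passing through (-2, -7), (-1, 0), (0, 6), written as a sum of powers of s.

p(s) = -(1/2)s^2 + (11/2)s + 6

Newton's divided differences:
p[-2,-1] = (0 - (-7)) / (-1 - (-2)) = 7
p[-1,0] = (6 - 0) / (0 - (-1)) = 6
p[-2,-1,0] = (6 - 7) / (0 - (-2)) = -1/2
p(s) = -7 + 7·(s + 2) + (-1/2)·(s + 2)(s + 1)
Expanding: p(s) = -(1/2)s^2 + (11/2)s + 6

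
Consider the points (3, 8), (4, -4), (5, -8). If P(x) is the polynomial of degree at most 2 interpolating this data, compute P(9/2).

-7

L_0(9/2) = (1/2)·(-1/2)/[(-1)·(-2)] = -1/8
L_1(9/2) = (3/2)·(-1/2)/[(1)·(-1)] = 3/4
L_2(9/2) = (3/2)·(1/2)/[(2)·(1)] = 3/8
Sum: 8·(-1/8) + (-4)·(3/4) + (-8)·(3/8) = -7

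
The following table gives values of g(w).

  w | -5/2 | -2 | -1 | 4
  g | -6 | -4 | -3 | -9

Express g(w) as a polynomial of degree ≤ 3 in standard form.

Newton's divided differences:
g[-5/2,-2] = (-4 - (-6)) / (-2 - (-5/2)) = 4
g[-2,-1] = (-3 - (-4)) / (-1 - (-2)) = 1
g[-1,4] = (-9 - (-3)) / (4 - (-1)) = -6/5
g[-5/2,-2,-1] = (1 - 4) / (-1 - (-5/2)) = -2
g[-2,-1,4] = (-6/5 - 1) / (4 - (-2)) = -11/30
g[-5/2,-2,-1,4] = (-11/30 - (-2)) / (4 - (-5/2)) = 49/195
g(w) = -6 + 4·(w + 5/2) + (-2)·(w + 5/2)(w + 2) + (49/195)·(w + 5/2)(w + 2)(w + 1)
Expanding: g(w) = (49/195)w^3 - (241/390)w^2 - (1019/390)w - 185/39

g(w) = (49/195)w^3 - (241/390)w^2 - (1019/390)w - 185/39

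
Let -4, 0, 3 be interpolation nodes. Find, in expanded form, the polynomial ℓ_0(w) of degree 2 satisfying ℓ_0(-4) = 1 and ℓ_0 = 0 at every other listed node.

ℓ_0(w) = (1/28)w^2 - (3/28)w

ℓ_0(w) = w(w - 3) / [(-4)·(-7)]
       = (w^2 - 3w) / (28)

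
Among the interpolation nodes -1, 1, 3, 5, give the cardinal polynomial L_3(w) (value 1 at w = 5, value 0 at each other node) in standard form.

L_3(w) = (1/48)w^3 - (1/16)w^2 - (1/48)w + 1/16

L_3(w) = (w + 1)(w - 1)(w - 3) / [(6)·(4)·(2)]
       = (w^3 - 3w^2 - w + 3) / (48)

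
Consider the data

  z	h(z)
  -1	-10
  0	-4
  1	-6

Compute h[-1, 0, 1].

h[-1,0] = (-4 - (-10)) / (0 - (-1)) = 6
h[0,1] = (-6 - (-4)) / (1 - 0) = -2
h[-1,0,1] = (-2 - 6) / (1 - (-1)) = -4

-4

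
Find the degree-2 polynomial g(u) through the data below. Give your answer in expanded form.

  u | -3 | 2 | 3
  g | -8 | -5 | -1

g(u) = (17/30)u^2 + (7/6)u - 48/5

Build the Lagrange basis polynomials:
L_0(u) = (u - 2)(u - 3) / [30] = (1/30)u^2 - (1/6)u + 1/5
L_1(u) = (u + 3)(u - 3) / [-5] = -(1/5)u^2 + 9/5
L_2(u) = (u + 3)(u - 2) / [6] = (1/6)u^2 + (1/6)u - 1
g(u) = (-8)·L_0 + (-5)·L_1 + (-1)·L_2
  (-8)·L_0(u) = -(4/15)u^2 + (4/3)u - 8/5
  (-5)·L_1(u) = u^2 - 9
  (-1)·L_2(u) = -(1/6)u^2 - (1/6)u + 1
Adding term by term: (17/30)u^2 + (7/6)u - 48/5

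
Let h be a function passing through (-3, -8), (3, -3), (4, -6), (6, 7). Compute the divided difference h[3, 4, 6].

19/6

h[3,4] = (-6 - (-3)) / (4 - 3) = -3
h[4,6] = (7 - (-6)) / (6 - 4) = 13/2
h[3,4,6] = (13/2 - (-3)) / (6 - 3) = 19/6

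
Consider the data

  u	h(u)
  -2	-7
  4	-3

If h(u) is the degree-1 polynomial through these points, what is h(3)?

Evaluate each Lagrange basis at u = 3:
L_0(3) = (-1)/[(-6)] = 1/6
L_1(3) = (5)/[(6)] = 5/6
Sum: (-7)·(1/6) + (-3)·(5/6) = -11/3

-11/3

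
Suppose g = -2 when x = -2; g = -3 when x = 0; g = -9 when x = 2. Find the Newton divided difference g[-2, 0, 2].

-5/8

g[-2,0] = (-3 - (-2)) / (0 - (-2)) = -1/2
g[0,2] = (-9 - (-3)) / (2 - 0) = -3
g[-2,0,2] = (-3 - (-1/2)) / (2 - (-2)) = -5/8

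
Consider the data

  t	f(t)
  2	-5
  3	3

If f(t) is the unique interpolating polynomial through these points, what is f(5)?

19

Evaluate each Lagrange basis at t = 5:
L_0(5) = (2)/[(-1)] = -2
L_1(5) = (3)/[(1)] = 3
Sum: (-5)·(-2) + 3·(3) = 19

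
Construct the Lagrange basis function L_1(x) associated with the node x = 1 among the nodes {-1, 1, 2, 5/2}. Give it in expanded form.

L_1(x) = (1/3)x^3 - (7/6)x^2 + (1/6)x + 5/3

L_1(x) = (x + 1)(x - 2)(x - 5/2) / [(2)·(-1)·(-3/2)]
       = (x^3 - (7/2)x^2 + (1/2)x + 5) / (3)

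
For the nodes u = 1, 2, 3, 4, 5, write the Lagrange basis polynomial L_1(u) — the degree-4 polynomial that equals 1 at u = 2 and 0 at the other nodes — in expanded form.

L_1(u) = -(1/6)u^4 + (13/6)u^3 - (59/6)u^2 + (107/6)u - 10

L_1(u) = (u - 1)(u - 3)(u - 4)(u - 5) / [(1)·(-1)·(-2)·(-3)]
       = (u^4 - 13u^3 + 59u^2 - 107u + 60) / (-6)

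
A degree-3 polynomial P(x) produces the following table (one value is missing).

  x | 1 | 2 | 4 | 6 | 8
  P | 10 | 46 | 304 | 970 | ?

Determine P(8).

2236

The 4 known values determine P uniquely (degree ≤ 3).
Evaluate each Lagrange basis at x = 8:
L_0(8) = (6)·(4)·(2)/[(-1)·(-3)·(-5)] = -16/5
L_1(8) = (7)·(4)·(2)/[(1)·(-2)·(-4)] = 7
L_2(8) = (7)·(6)·(2)/[(3)·(2)·(-2)] = -7
L_3(8) = (7)·(6)·(4)/[(5)·(4)·(2)] = 21/5
Sum: 10·(-16/5) + 46·(7) + 304·(-7) + 970·(21/5) = 2236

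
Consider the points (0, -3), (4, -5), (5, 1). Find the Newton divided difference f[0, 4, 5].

f[0,4] = (-5 - (-3)) / (4 - 0) = -1/2
f[4,5] = (1 - (-5)) / (5 - 4) = 6
f[0,4,5] = (6 - (-1/2)) / (5 - 0) = 13/10

13/10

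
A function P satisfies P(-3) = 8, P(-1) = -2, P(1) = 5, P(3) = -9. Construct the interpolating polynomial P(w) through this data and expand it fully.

P(w) = -(19/24)w^3 - (1/4)w^2 + (103/24)w + 7/4

Newton's divided differences:
P[-3,-1] = (-2 - 8) / (-1 - (-3)) = -5
P[-1,1] = (5 - (-2)) / (1 - (-1)) = 7/2
P[1,3] = (-9 - 5) / (3 - 1) = -7
P[-3,-1,1] = (7/2 - (-5)) / (1 - (-3)) = 17/8
P[-1,1,3] = (-7 - 7/2) / (3 - (-1)) = -21/8
P[-3,-1,1,3] = (-21/8 - 17/8) / (3 - (-3)) = -19/24
P(w) = 8 + (-5)·(w + 3) + (17/8)·(w + 3)(w + 1) + (-19/24)·(w + 3)(w + 1)(w - 1)
Expanding: P(w) = -(19/24)w^3 - (1/4)w^2 + (103/24)w + 7/4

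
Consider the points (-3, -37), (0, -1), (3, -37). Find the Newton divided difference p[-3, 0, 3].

-4

p[-3,0] = (-1 - (-37)) / (0 - (-3)) = 12
p[0,3] = (-37 - (-1)) / (3 - 0) = -12
p[-3,0,3] = (-12 - 12) / (3 - (-3)) = -4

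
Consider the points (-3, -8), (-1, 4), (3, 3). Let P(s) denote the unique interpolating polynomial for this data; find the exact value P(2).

51/8

Evaluate each Lagrange basis at s = 2:
L_0(2) = (3)·(-1)/[(-2)·(-6)] = -1/4
L_1(2) = (5)·(-1)/[(2)·(-4)] = 5/8
L_2(2) = (5)·(3)/[(6)·(4)] = 5/8
Sum: (-8)·(-1/4) + 4·(5/8) + 3·(5/8) = 51/8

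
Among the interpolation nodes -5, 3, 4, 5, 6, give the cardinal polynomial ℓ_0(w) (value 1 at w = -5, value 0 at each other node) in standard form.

ℓ_0(w) = (1/7920)w^4 - (1/440)w^3 + (119/7920)w^2 - (19/440)w + 1/22

ℓ_0(w) = (w - 3)(w - 4)(w - 5)(w - 6) / [(-8)·(-9)·(-10)·(-11)]
       = (w^4 - 18w^3 + 119w^2 - 342w + 360) / (7920)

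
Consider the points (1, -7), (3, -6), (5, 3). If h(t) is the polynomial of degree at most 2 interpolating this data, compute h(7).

20

L_0(7) = (4)·(2)/[(-2)·(-4)] = 1
L_1(7) = (6)·(2)/[(2)·(-2)] = -3
L_2(7) = (6)·(4)/[(4)·(2)] = 3
Sum: (-7)·(1) + (-6)·(-3) + 3·(3) = 20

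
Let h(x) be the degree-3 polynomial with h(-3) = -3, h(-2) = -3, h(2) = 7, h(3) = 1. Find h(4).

Evaluate each Lagrange basis at x = 4:
L_0(4) = (6)·(2)·(1)/[(-1)·(-5)·(-6)] = -2/5
L_1(4) = (7)·(2)·(1)/[(1)·(-4)·(-5)] = 7/10
L_2(4) = (7)·(6)·(1)/[(5)·(4)·(-1)] = -21/10
L_3(4) = (7)·(6)·(2)/[(6)·(5)·(1)] = 14/5
Sum: (-3)·(-2/5) + (-3)·(7/10) + 7·(-21/10) + 1·(14/5) = -64/5

-64/5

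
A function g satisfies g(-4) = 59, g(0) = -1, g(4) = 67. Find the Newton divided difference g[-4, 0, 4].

g[-4,0] = (-1 - 59) / (0 - (-4)) = -15
g[0,4] = (67 - (-1)) / (4 - 0) = 17
g[-4,0,4] = (17 - (-15)) / (4 - (-4)) = 4

4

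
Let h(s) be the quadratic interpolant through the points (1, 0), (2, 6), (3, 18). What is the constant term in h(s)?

L_0(s) = (s - 2)(s - 3) / [2] = (1/2)s^2 - (5/2)s + 3
L_1(s) = (s - 1)(s - 3) / [-1] = -s^2 + 4s - 3
L_2(s) = (s - 1)(s - 2) / [2] = (1/2)s^2 - (3/2)s + 1
h(s) = 0·L_0 + 6·L_1 + 18·L_2
Only the constant term is needed; take it from each L_i and combine:
0·(3) + 6·(-3) + 18·(1) = 0

0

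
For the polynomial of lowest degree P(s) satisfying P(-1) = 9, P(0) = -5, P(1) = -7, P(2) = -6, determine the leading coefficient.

The leading coefficient equals the top divided difference P[-1,0,1,2].
P[-1,0] = (-5 - 9) / (0 - (-1)) = -14
P[0,1] = (-7 - (-5)) / (1 - 0) = -2
P[1,2] = (-6 - (-7)) / (2 - 1) = 1
P[-1,0,1] = (-2 - (-14)) / (1 - (-1)) = 6
P[0,1,2] = (1 - (-2)) / (2 - 0) = 3/2
P[-1,0,1,2] = (3/2 - 6) / (2 - (-1)) = -3/2

-3/2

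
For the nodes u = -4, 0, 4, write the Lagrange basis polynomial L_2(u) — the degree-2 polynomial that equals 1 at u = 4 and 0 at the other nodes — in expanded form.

L_2(u) = (1/32)u^2 + (1/8)u

L_2(u) = (u + 4)u / [(8)·(4)]
       = (u^2 + 4u) / (32)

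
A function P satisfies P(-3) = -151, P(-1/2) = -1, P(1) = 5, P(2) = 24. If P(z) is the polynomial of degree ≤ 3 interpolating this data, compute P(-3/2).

Using Newton's divided-difference form:
P[-3,-1/2] = (-1 - (-151)) / (-1/2 - (-3)) = 60
P[-1/2,1] = (5 - (-1)) / (1 - (-1/2)) = 4
P[1,2] = (24 - 5) / (2 - 1) = 19
P[-3,-1/2,1] = (4 - 60) / (1 - (-3)) = -14
P[-1/2,1,2] = (19 - 4) / (2 - (-1/2)) = 6
P[-3,-1/2,1,2] = (6 - (-14)) / (2 - (-3)) = 4
P(-3/2) = -151 + 60·(3/2) + (-14)·(3/2)·(-1) + 4·(3/2)·(-1)·(-5/2) = -25

-25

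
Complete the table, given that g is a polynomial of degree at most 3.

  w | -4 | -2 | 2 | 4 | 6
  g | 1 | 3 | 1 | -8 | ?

The 4 known values determine g uniquely (degree ≤ 3).
L_0(6) = (8)·(4)·(2)/[(-2)·(-6)·(-8)] = -2/3
L_1(6) = (10)·(4)·(2)/[(2)·(-4)·(-6)] = 5/3
L_2(6) = (10)·(8)·(2)/[(6)·(4)·(-2)] = -10/3
L_3(6) = (10)·(8)·(4)/[(8)·(6)·(2)] = 10/3
Sum: 1·(-2/3) + 3·(5/3) + 1·(-10/3) + (-8)·(10/3) = -77/3

-77/3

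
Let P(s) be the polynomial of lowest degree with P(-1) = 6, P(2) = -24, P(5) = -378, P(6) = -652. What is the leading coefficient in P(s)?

The leading coefficient equals the top divided difference P[-1,2,5,6].
P[-1,2] = (-24 - 6) / (2 - (-1)) = -10
P[2,5] = (-378 - (-24)) / (5 - 2) = -118
P[5,6] = (-652 - (-378)) / (6 - 5) = -274
P[-1,2,5] = (-118 - (-10)) / (5 - (-1)) = -18
P[2,5,6] = (-274 - (-118)) / (6 - 2) = -39
P[-1,2,5,6] = (-39 - (-18)) / (6 - (-1)) = -3

-3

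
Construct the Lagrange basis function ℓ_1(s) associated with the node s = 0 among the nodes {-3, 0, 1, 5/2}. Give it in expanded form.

ℓ_1(s) = (s + 3)(s - 1)(s - 5/2) / [(3)·(-1)·(-5/2)]
       = (s^3 - (1/2)s^2 - 8s + 15/2) / (15/2)

ℓ_1(s) = (2/15)s^3 - (1/15)s^2 - (16/15)s + 1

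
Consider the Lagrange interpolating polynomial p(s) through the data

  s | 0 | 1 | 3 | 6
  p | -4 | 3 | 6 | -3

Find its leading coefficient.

7/45

The leading coefficient equals the top divided difference p[0,1,3,6].
p[0,1] = (3 - (-4)) / (1 - 0) = 7
p[1,3] = (6 - 3) / (3 - 1) = 3/2
p[3,6] = (-3 - 6) / (6 - 3) = -3
p[0,1,3] = (3/2 - 7) / (3 - 0) = -11/6
p[1,3,6] = (-3 - 3/2) / (6 - 1) = -9/10
p[0,1,3,6] = (-9/10 - (-11/6)) / (6 - 0) = 7/45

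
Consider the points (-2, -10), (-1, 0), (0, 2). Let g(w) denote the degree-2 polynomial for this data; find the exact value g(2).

L_0(2) = (3)·(2)/[(-1)·(-2)] = 3
L_1(2) = (4)·(2)/[(1)·(-1)] = -8
L_2(2) = (4)·(3)/[(2)·(1)] = 6
Sum: (-10)·(3) + 0 + 2·(6) = -18

-18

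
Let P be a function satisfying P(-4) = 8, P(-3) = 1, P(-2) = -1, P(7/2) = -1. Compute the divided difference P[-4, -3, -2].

5/2

P[-4,-3] = (1 - 8) / (-3 - (-4)) = -7
P[-3,-2] = (-1 - 1) / (-2 - (-3)) = -2
P[-4,-3,-2] = (-2 - (-7)) / (-2 - (-4)) = 5/2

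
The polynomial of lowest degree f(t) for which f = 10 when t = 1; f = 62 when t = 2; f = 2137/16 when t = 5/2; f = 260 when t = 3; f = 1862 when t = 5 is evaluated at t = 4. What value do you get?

778

Evaluate each Lagrange basis at t = 4:
L_0(4) = (2)·(3/2)·(1)·(-1)/[(-1)·(-3/2)·(-2)·(-4)] = -1/4
L_1(4) = (3)·(3/2)·(1)·(-1)/[(1)·(-1/2)·(-1)·(-3)] = 3
L_2(4) = (3)·(2)·(1)·(-1)/[(3/2)·(1/2)·(-1/2)·(-5/2)] = -32/5
L_3(4) = (3)·(2)·(3/2)·(-1)/[(2)·(1)·(1/2)·(-2)] = 9/2
L_4(4) = (3)·(2)·(3/2)·(1)/[(4)·(3)·(5/2)·(2)] = 3/20
Sum: 10·(-1/4) + 62·(3) + 2137/16·(-32/5) + 260·(9/2) + 1862·(3/20) = 778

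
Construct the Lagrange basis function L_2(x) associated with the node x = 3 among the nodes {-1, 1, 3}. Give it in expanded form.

L_2(x) = (x + 1)(x - 1) / [(4)·(2)]
       = (x^2 - 1) / (8)

L_2(x) = (1/8)x^2 - 1/8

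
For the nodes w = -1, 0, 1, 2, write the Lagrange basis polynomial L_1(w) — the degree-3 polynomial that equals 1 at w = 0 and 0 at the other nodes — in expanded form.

L_1(w) = (1/2)w^3 - w^2 - (1/2)w + 1

L_1(w) = (w + 1)(w - 1)(w - 2) / [(1)·(-1)·(-2)]
       = (w^3 - 2w^2 - w + 2) / (2)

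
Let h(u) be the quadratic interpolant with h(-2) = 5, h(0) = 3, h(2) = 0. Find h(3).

-15/8

Evaluate each Lagrange basis at u = 3:
L_0(3) = (3)·(1)/[(-2)·(-4)] = 3/8
L_1(3) = (5)·(1)/[(2)·(-2)] = -5/4
L_2(3) = (5)·(3)/[(4)·(2)] = 15/8
Sum: 5·(3/8) + 3·(-5/4) + 0 = -15/8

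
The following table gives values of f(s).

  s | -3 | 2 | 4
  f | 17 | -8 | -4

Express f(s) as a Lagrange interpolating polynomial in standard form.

Build the Lagrange basis polynomials:
L_0(s) = (s - 2)(s - 4) / [35] = (1/35)s^2 - (6/35)s + 8/35
L_1(s) = (s + 3)(s - 4) / [-10] = -(1/10)s^2 + (1/10)s + 6/5
L_2(s) = (s + 3)(s - 2) / [14] = (1/14)s^2 + (1/14)s - 3/7
f(s) = 17·L_0 + (-8)·L_1 + (-4)·L_2
  17·L_0(s) = (17/35)s^2 - (102/35)s + 136/35
  (-8)·L_1(s) = (4/5)s^2 - (4/5)s - 48/5
  (-4)·L_2(s) = -(2/7)s^2 - (2/7)s + 12/7
Adding term by term: s^2 - 4s - 4

f(s) = s^2 - 4s - 4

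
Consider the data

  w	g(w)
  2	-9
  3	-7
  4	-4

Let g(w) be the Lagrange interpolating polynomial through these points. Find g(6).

5

L_0(6) = (3)·(2)/[(-1)·(-2)] = 3
L_1(6) = (4)·(2)/[(1)·(-1)] = -8
L_2(6) = (4)·(3)/[(2)·(1)] = 6
Sum: (-9)·(3) + (-7)·(-8) + (-4)·(6) = 5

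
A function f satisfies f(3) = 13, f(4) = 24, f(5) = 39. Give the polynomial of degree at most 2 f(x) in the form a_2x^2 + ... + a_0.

L_0(x) = (x - 4)(x - 5) / [2] = (1/2)x^2 - (9/2)x + 10
L_1(x) = (x - 3)(x - 5) / [-1] = -x^2 + 8x - 15
L_2(x) = (x - 3)(x - 4) / [2] = (1/2)x^2 - (7/2)x + 6
f(x) = 13·L_0 + 24·L_1 + 39·L_2
  13·L_0(x) = (13/2)x^2 - (117/2)x + 130
  24·L_1(x) = -24x^2 + 192x - 360
  39·L_2(x) = (39/2)x^2 - (273/2)x + 234
Adding term by term: 2x^2 - 3x + 4

f(x) = 2x^2 - 3x + 4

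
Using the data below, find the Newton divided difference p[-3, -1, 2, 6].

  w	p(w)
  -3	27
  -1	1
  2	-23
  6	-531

p[-3,-1] = (1 - 27) / (-1 - (-3)) = -13
p[-1,2] = (-23 - 1) / (2 - (-1)) = -8
p[2,6] = (-531 - (-23)) / (6 - 2) = -127
p[-3,-1,2] = (-8 - (-13)) / (2 - (-3)) = 1
p[-1,2,6] = (-127 - (-8)) / (6 - (-1)) = -17
p[-3,-1,2,6] = (-17 - 1) / (6 - (-3)) = -2

-2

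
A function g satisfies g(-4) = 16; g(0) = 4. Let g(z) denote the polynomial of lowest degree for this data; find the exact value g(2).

-2

Evaluate each Lagrange basis at z = 2:
L_0(2) = (2)/[(-4)] = -1/2
L_1(2) = (6)/[(4)] = 3/2
Sum: 16·(-1/2) + 4·(3/2) = -2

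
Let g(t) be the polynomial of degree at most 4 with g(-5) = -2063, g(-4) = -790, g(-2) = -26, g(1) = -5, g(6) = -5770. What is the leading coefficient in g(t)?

The leading coefficient equals the top divided difference g[-5,-4,-2,1,6].
g[-5,-4] = (-790 - (-2063)) / (-4 - (-5)) = 1273
g[-4,-2] = (-26 - (-790)) / (-2 - (-4)) = 382
g[-2,1] = (-5 - (-26)) / (1 - (-2)) = 7
g[1,6] = (-5770 - (-5)) / (6 - 1) = -1153
g[-5,-4,-2] = (382 - 1273) / (-2 - (-5)) = -297
g[-4,-2,1] = (7 - 382) / (1 - (-4)) = -75
g[-2,1,6] = (-1153 - 7) / (6 - (-2)) = -145
g[-5,-4,-2,1] = (-75 - (-297)) / (1 - (-5)) = 37
g[-4,-2,1,6] = (-145 - (-75)) / (6 - (-4)) = -7
g[-5,-4,-2,1,6] = (-7 - 37) / (6 - (-5)) = -4

-4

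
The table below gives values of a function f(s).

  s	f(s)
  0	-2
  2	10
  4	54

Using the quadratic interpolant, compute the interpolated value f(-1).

Evaluate each Lagrange basis at s = -1:
L_0(-1) = (-3)·(-5)/[(-2)·(-4)] = 15/8
L_1(-1) = (-1)·(-5)/[(2)·(-2)] = -5/4
L_2(-1) = (-1)·(-3)/[(4)·(2)] = 3/8
Sum: (-2)·(15/8) + 10·(-5/4) + 54·(3/8) = 4

4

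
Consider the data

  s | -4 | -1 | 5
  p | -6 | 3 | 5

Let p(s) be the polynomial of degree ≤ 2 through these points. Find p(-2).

L_0(-2) = (-1)·(-7)/[(-3)·(-9)] = 7/27
L_1(-2) = (2)·(-7)/[(3)·(-6)] = 7/9
L_2(-2) = (2)·(-1)/[(9)·(6)] = -1/27
Sum: (-6)·(7/27) + 3·(7/9) + 5·(-1/27) = 16/27

16/27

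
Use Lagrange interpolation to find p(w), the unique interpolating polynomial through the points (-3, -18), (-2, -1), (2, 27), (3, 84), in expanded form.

L_0(w) = (w + 2)(w - 2)(w - 3) / [-30] = -(1/30)w^3 + (1/10)w^2 + (2/15)w - 2/5
L_1(w) = (w + 3)(w - 2)(w - 3) / [20] = (1/20)w^3 - (1/10)w^2 - (9/20)w + 9/10
L_2(w) = (w + 3)(w + 2)(w - 3) / [-20] = -(1/20)w^3 - (1/10)w^2 + (9/20)w + 9/10
L_3(w) = (w + 3)(w + 2)(w - 2) / [30] = (1/30)w^3 + (1/10)w^2 - (2/15)w - 2/5
p(w) = (-18)·L_0 + (-1)·L_1 + 27·L_2 + 84·L_3
  (-18)·L_0(w) = (3/5)w^3 - (9/5)w^2 - (12/5)w + 36/5
  (-1)·L_1(w) = -(1/20)w^3 + (1/10)w^2 + (9/20)w - 9/10
  27·L_2(w) = -(27/20)w^3 - (27/10)w^2 + (243/20)w + 243/10
  84·L_3(w) = (14/5)w^3 + (42/5)w^2 - (56/5)w - 168/5
Adding term by term: 2w^3 + 4w^2 - w - 3

p(w) = 2w^3 + 4w^2 - w - 3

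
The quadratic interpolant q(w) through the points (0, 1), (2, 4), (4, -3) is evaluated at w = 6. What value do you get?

-20

L_0(6) = (4)·(2)/[(-2)·(-4)] = 1
L_1(6) = (6)·(2)/[(2)·(-2)] = -3
L_2(6) = (6)·(4)/[(4)·(2)] = 3
Sum: 1·(1) + 4·(-3) + (-3)·(3) = -20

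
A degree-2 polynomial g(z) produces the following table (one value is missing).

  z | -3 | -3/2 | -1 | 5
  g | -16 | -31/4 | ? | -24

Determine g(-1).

The 3 known values determine g uniquely (degree ≤ 2).
L_0(-1) = (1/2)·(-6)/[(-3/2)·(-8)] = -1/4
L_1(-1) = (2)·(-6)/[(3/2)·(-13/2)] = 16/13
L_2(-1) = (2)·(1/2)/[(8)·(13/2)] = 1/52
Sum: (-16)·(-1/4) + (-31/4)·(16/13) + (-24)·(1/52) = -6

-6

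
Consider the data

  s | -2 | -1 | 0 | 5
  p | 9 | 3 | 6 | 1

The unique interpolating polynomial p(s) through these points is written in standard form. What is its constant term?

Build the Lagrange basis polynomials:
L_0(s) = (s + 1)s(s - 5) / [-14] = -(1/14)s^3 + (2/7)s^2 + (5/14)s
L_1(s) = (s + 2)s(s - 5) / [6] = (1/6)s^3 - (1/2)s^2 - (5/3)s
L_2(s) = (s + 2)(s + 1)(s - 5) / [-10] = -(1/10)s^3 + (1/5)s^2 + (13/10)s + 1
L_3(s) = (s + 2)(s + 1)s / [210] = (1/210)s^3 + (1/70)s^2 + (1/105)s
p(s) = 9·L_0 + 3·L_1 + 6·L_2 + 1·L_3
Only the constant term is needed; take it from each L_i and combine:
9·(0) + 3·(0) + 6·(1) + 1·(0) = 6

6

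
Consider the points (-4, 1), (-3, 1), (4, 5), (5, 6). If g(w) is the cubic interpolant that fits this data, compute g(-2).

7/6

Evaluate each Lagrange basis at w = -2:
L_0(-2) = (1)·(-6)·(-7)/[(-1)·(-8)·(-9)] = -7/12
L_1(-2) = (2)·(-6)·(-7)/[(1)·(-7)·(-8)] = 3/2
L_2(-2) = (2)·(1)·(-7)/[(8)·(7)·(-1)] = 1/4
L_3(-2) = (2)·(1)·(-6)/[(9)·(8)·(1)] = -1/6
Sum: 1·(-7/12) + 1·(3/2) + 5·(1/4) + 6·(-1/6) = 7/6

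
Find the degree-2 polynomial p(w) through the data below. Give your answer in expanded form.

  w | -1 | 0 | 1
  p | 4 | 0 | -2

p(w) = w^2 - 3w

Build the Lagrange basis polynomials:
L_0(w) = w(w - 1) / [2] = (1/2)w^2 - (1/2)w
L_1(w) = (w + 1)(w - 1) / [-1] = -w^2 + 1
L_2(w) = (w + 1)w / [2] = (1/2)w^2 + (1/2)w
p(w) = 4·L_0 + 0·L_1 + (-2)·L_2
  4·L_0(w) = 2w^2 - 2w
  0·L_1(w) = 0
  (-2)·L_2(w) = -w^2 - w
Adding term by term: w^2 - 3w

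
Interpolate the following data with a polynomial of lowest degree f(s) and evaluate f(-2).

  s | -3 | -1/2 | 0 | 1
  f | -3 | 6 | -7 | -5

184/5

Using Newton's divided-difference form:
f[-3,-1/2] = (6 - (-3)) / (-1/2 - (-3)) = 18/5
f[-1/2,0] = (-7 - 6) / (0 - (-1/2)) = -26
f[0,1] = (-5 - (-7)) / (1 - 0) = 2
f[-3,-1/2,0] = (-26 - 18/5) / (0 - (-3)) = -148/15
f[-1/2,0,1] = (2 - (-26)) / (1 - (-1/2)) = 56/3
f[-3,-1/2,0,1] = (56/3 - (-148/15)) / (1 - (-3)) = 107/15
f(-2) = -3 + (18/5)·(1) + (-148/15)·(1)·(-3/2) + (107/15)·(1)·(-3/2)·(-2) = 184/5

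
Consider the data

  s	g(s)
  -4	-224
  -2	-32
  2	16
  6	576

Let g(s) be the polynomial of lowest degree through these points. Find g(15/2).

9225/8

Using Newton's divided-difference form:
g[-4,-2] = (-32 - (-224)) / (-2 - (-4)) = 96
g[-2,2] = (16 - (-32)) / (2 - (-2)) = 12
g[2,6] = (576 - 16) / (6 - 2) = 140
g[-4,-2,2] = (12 - 96) / (2 - (-4)) = -14
g[-2,2,6] = (140 - 12) / (6 - (-2)) = 16
g[-4,-2,2,6] = (16 - (-14)) / (6 - (-4)) = 3
g(15/2) = -224 + 96·(23/2) + (-14)·(23/2)·(19/2) + 3·(23/2)·(19/2)·(11/2) = 9225/8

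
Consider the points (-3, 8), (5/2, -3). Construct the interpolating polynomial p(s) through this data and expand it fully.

Build the Lagrange basis polynomials:
L_0(s) = (s - 5/2) / [-11/2] = -(2/11)s + 5/11
L_1(s) = (s + 3) / [11/2] = (2/11)s + 6/11
p(s) = 8·L_0 + (-3)·L_1
  8·L_0(s) = -(16/11)s + 40/11
  (-3)·L_1(s) = -(6/11)s - 18/11
Adding term by term: -2s + 2

p(s) = -2s + 2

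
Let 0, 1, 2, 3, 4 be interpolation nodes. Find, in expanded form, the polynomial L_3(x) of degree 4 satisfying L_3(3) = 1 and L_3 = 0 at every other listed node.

L_3(x) = x(x - 1)(x - 2)(x - 4) / [(3)·(2)·(1)·(-1)]
       = (x^4 - 7x^3 + 14x^2 - 8x) / (-6)

L_3(x) = -(1/6)x^4 + (7/6)x^3 - (7/3)x^2 + (4/3)x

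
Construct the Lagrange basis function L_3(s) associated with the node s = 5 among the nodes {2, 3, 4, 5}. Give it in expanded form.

L_3(s) = (1/6)s^3 - (3/2)s^2 + (13/3)s - 4

L_3(s) = (s - 2)(s - 3)(s - 4) / [(3)·(2)·(1)]
       = (s^3 - 9s^2 + 26s - 24) / (6)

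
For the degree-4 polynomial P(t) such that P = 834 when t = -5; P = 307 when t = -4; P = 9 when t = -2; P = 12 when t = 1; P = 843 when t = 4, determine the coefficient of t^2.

4

Build the Lagrange basis polynomials:
L_0(t) = (t + 4)(t + 2)(t - 1)(t - 4) / [162] = (1/162)t^4 + (1/162)t^3 - (1/9)t^2 - (8/81)t + 16/81
L_1(t) = (t + 5)(t + 2)(t - 1)(t - 4) / [-80] = -(1/80)t^4 - (1/40)t^3 + (21/80)t^2 + (11/40)t - 1/2
L_2(t) = (t + 5)(t + 4)(t - 1)(t - 4) / [108] = (1/108)t^4 + (1/27)t^3 - (7/36)t^2 - (16/27)t + 20/27
L_3(t) = (t + 5)(t + 4)(t + 2)(t - 4) / [-270] = -(1/270)t^4 - (7/270)t^3 + (1/45)t^2 + (56/135)t + 16/27
L_4(t) = (t + 5)(t + 4)(t + 2)(t - 1) / [1296] = (1/1296)t^4 + (5/648)t^3 + (1/48)t^2 + (1/648)t - 5/162
P(t) = 834·L_0 + 307·L_1 + 9·L_2 + 12·L_3 + 843·L_4
Only the coefficient of t^2 is needed; take it from each L_i and combine:
834·(-1/9) + 307·(21/80) + 9·(-7/36) + 12·(1/45) + 843·(1/48) = 4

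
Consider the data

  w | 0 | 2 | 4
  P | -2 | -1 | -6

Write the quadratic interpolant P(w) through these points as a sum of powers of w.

P(w) = -(3/4)w^2 + 2w - 2

Newton's divided differences:
P[0,2] = (-1 - (-2)) / (2 - 0) = 1/2
P[2,4] = (-6 - (-1)) / (4 - 2) = -5/2
P[0,2,4] = (-5/2 - 1/2) / (4 - 0) = -3/4
P(w) = -2 + (1/2)·w + (-3/4)·w(w - 2)
Expanding: P(w) = -(3/4)w^2 + 2w - 2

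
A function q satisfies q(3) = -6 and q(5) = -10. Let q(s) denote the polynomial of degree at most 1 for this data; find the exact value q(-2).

Evaluate each Lagrange basis at s = -2:
L_0(-2) = (-7)/[(-2)] = 7/2
L_1(-2) = (-5)/[(2)] = -5/2
Sum: (-6)·(7/2) + (-10)·(-5/2) = 4

4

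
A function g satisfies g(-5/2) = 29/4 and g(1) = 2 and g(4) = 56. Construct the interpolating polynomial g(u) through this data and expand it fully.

g(u) = 3u^2 + 3u - 4

Newton's divided differences:
g[-5/2,1] = (2 - 29/4) / (1 - (-5/2)) = -3/2
g[1,4] = (56 - 2) / (4 - 1) = 18
g[-5/2,1,4] = (18 - (-3/2)) / (4 - (-5/2)) = 3
g(u) = 29/4 + (-3/2)·(u + 5/2) + 3·(u + 5/2)(u - 1)
Expanding: g(u) = 3u^2 + 3u - 4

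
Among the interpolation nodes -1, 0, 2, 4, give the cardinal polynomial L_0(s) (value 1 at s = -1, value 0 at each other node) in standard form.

L_0(s) = s(s - 2)(s - 4) / [(-1)·(-3)·(-5)]
       = (s^3 - 6s^2 + 8s) / (-15)

L_0(s) = -(1/15)s^3 + (2/5)s^2 - (8/15)s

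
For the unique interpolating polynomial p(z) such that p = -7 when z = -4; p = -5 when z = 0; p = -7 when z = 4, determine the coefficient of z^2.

-1/8

The leading coefficient equals the top divided difference p[-4,0,4].
p[-4,0] = (-5 - (-7)) / (0 - (-4)) = 1/2
p[0,4] = (-7 - (-5)) / (4 - 0) = -1/2
p[-4,0,4] = (-1/2 - 1/2) / (4 - (-4)) = -1/8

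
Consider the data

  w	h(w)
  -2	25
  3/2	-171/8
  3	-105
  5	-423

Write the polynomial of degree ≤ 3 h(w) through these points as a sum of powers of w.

Build the Lagrange basis polynomials:
L_0(w) = (w - 3/2)(w - 3)(w - 5) / [-245/2] = -(2/245)w^3 + (19/245)w^2 - (54/245)w + 9/49
L_1(w) = (w + 2)(w - 3)(w - 5) / [147/8] = (8/147)w^3 - (16/49)w^2 - (8/147)w + 80/49
L_2(w) = (w + 2)(w - 3/2)(w - 5) / [-15] = -(1/15)w^3 + (3/10)w^2 + (11/30)w - 1
L_3(w) = (w + 2)(w - 3/2)(w - 3) / [49] = (1/49)w^3 - (5/98)w^2 - (9/98)w + 9/49
h(w) = 25·L_0 + (-171/8)·L_1 + (-105)·L_2 + (-423)·L_3
  25·L_0(w) = -(10/49)w^3 + (95/49)w^2 - (270/49)w + 225/49
  (-171/8)·L_1(w) = -(57/49)w^3 + (342/49)w^2 + (57/49)w - 1710/49
  (-105)·L_2(w) = 7w^3 - (63/2)w^2 - (77/2)w + 105
  (-423)·L_3(w) = -(423/49)w^3 + (2115/98)w^2 + (3807/98)w - 3807/49
Adding term by term: -3w^3 - w^2 - 4w - 3

h(w) = -3w^3 - w^2 - 4w - 3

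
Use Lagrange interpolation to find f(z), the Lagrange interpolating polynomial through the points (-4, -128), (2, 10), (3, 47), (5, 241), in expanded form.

Build the Lagrange basis polynomials:
L_0(z) = (z - 2)(z - 3)(z - 5) / [-378] = -(1/378)z^3 + (5/189)z^2 - (31/378)z + 5/63
L_1(z) = (z + 4)(z - 3)(z - 5) / [18] = (1/18)z^3 - (2/9)z^2 - (17/18)z + 10/3
L_2(z) = (z + 4)(z - 2)(z - 5) / [-14] = -(1/14)z^3 + (3/14)z^2 + (9/7)z - 20/7
L_3(z) = (z + 4)(z - 2)(z - 3) / [54] = (1/54)z^3 - (1/54)z^2 - (7/27)z + 4/9
f(z) = (-128)·L_0 + 10·L_1 + 47·L_2 + 241·L_3
  (-128)·L_0(z) = (64/189)z^3 - (640/189)z^2 + (1984/189)z - 640/63
  10·L_1(z) = (5/9)z^3 - (20/9)z^2 - (85/9)z + 100/3
  47·L_2(z) = -(47/14)z^3 + (141/14)z^2 + (423/7)z - 940/7
  241·L_3(z) = (241/54)z^3 - (241/54)z^2 - (1687/27)z + 964/9
Adding term by term: 2z^3 - z - 4

f(z) = 2z^3 - z - 4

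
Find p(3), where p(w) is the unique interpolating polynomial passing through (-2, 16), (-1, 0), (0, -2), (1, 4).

Evaluate each Lagrange basis at w = 3:
L_0(3) = (4)·(3)·(2)/[(-1)·(-2)·(-3)] = -4
L_1(3) = (5)·(3)·(2)/[(1)·(-1)·(-2)] = 15
L_2(3) = (5)·(4)·(2)/[(2)·(1)·(-1)] = -20
L_3(3) = (5)·(4)·(3)/[(3)·(2)·(1)] = 10
Sum: 16·(-4) + 0 + (-2)·(-20) + 4·(10) = 16

16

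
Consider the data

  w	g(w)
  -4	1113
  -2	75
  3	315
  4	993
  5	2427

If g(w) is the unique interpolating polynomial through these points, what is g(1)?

3

L_0(1) = (3)·(-2)·(-3)·(-4)/[(-2)·(-7)·(-8)·(-9)] = -1/14
L_1(1) = (5)·(-2)·(-3)·(-4)/[(2)·(-5)·(-6)·(-7)] = 2/7
L_2(1) = (5)·(3)·(-3)·(-4)/[(7)·(5)·(-1)·(-2)] = 18/7
L_3(1) = (5)·(3)·(-2)·(-4)/[(8)·(6)·(1)·(-1)] = -5/2
L_4(1) = (5)·(3)·(-2)·(-3)/[(9)·(7)·(2)·(1)] = 5/7
Sum: 1113·(-1/14) + 75·(2/7) + 315·(18/7) + 993·(-5/2) + 2427·(5/7) = 3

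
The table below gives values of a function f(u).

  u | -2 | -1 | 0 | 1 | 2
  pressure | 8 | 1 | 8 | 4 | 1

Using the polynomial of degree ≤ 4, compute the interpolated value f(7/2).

Evaluate each Lagrange basis at u = 7/2:
L_0(7/2) = (9/2)·(7/2)·(5/2)·(3/2)/[(-1)·(-2)·(-3)·(-4)] = 315/128
L_1(7/2) = (11/2)·(7/2)·(5/2)·(3/2)/[(1)·(-1)·(-2)·(-3)] = -385/32
L_2(7/2) = (11/2)·(9/2)·(5/2)·(3/2)/[(2)·(1)·(-1)·(-2)] = 1485/64
L_3(7/2) = (11/2)·(9/2)·(7/2)·(3/2)/[(3)·(2)·(1)·(-1)] = -693/32
L_4(7/2) = (11/2)·(9/2)·(7/2)·(5/2)/[(4)·(3)·(2)·(1)] = 1155/128
Sum: 8·(315/128) + 1·(-385/32) + 8·(1485/64) + 4·(-693/32) + 1·(1155/128) = 14807/128

14807/128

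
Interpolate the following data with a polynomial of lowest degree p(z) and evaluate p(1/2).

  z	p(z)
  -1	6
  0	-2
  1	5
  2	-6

Evaluate each Lagrange basis at z = 1/2:
L_0(1/2) = (1/2)·(-1/2)·(-3/2)/[(-1)·(-2)·(-3)] = -1/16
L_1(1/2) = (3/2)·(-1/2)·(-3/2)/[(1)·(-1)·(-2)] = 9/16
L_2(1/2) = (3/2)·(1/2)·(-3/2)/[(2)·(1)·(-1)] = 9/16
L_3(1/2) = (3/2)·(1/2)·(-1/2)/[(3)·(2)·(1)] = -1/16
Sum: 6·(-1/16) + (-2)·(9/16) + 5·(9/16) + (-6)·(-1/16) = 27/16

27/16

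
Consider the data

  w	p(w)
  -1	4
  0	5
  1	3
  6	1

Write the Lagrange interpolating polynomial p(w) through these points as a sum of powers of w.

Build the Lagrange basis polynomials:
L_0(w) = w(w - 1)(w - 6) / [-14] = -(1/14)w^3 + (1/2)w^2 - (3/7)w
L_1(w) = (w + 1)(w - 1)(w - 6) / [6] = (1/6)w^3 - w^2 - (1/6)w + 1
L_2(w) = (w + 1)w(w - 6) / [-10] = -(1/10)w^3 + (1/2)w^2 + (3/5)w
L_3(w) = (w + 1)w(w - 1) / [210] = (1/210)w^3 - (1/210)w
p(w) = 4·L_0 + 5·L_1 + 3·L_2 + 1·L_3
  4·L_0(w) = -(2/7)w^3 + 2w^2 - (12/7)w
  5·L_1(w) = (5/6)w^3 - 5w^2 - (5/6)w + 5
  3·L_2(w) = -(3/10)w^3 + (3/2)w^2 + (9/5)w
  1·L_3(w) = (1/210)w^3 - (1/210)w
Adding term by term: (53/210)w^3 - (3/2)w^2 - (79/105)w + 5

p(w) = (53/210)w^3 - (3/2)w^2 - (79/105)w + 5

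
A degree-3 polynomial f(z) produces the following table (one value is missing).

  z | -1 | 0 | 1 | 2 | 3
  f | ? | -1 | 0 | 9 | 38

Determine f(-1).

The 4 known values determine f uniquely (degree ≤ 3).
L_0(-1) = (-2)·(-3)·(-4)/[(-1)·(-2)·(-3)] = 4
L_1(-1) = (-1)·(-3)·(-4)/[(1)·(-1)·(-2)] = -6
L_2(-1) = (-1)·(-2)·(-4)/[(2)·(1)·(-1)] = 4
L_3(-1) = (-1)·(-2)·(-3)/[(3)·(2)·(1)] = -1
Sum: (-1)·(4) + 0 + 9·(4) + 38·(-1) = -6

-6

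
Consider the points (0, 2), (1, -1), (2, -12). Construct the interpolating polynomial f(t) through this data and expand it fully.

f(t) = -4t^2 + t + 2

Newton's divided differences:
f[0,1] = (-1 - 2) / (1 - 0) = -3
f[1,2] = (-12 - (-1)) / (2 - 1) = -11
f[0,1,2] = (-11 - (-3)) / (2 - 0) = -4
f(t) = 2 + (-3)·t + (-4)·t(t - 1)
Expanding: f(t) = -4t^2 + t + 2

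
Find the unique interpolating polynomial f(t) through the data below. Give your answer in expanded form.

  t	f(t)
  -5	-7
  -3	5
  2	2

f(t) = -(33/35)t^2 - (54/35)t + 62/7

Build the Lagrange basis polynomials:
L_0(t) = (t + 3)(t - 2) / [14] = (1/14)t^2 + (1/14)t - 3/7
L_1(t) = (t + 5)(t - 2) / [-10] = -(1/10)t^2 - (3/10)t + 1
L_2(t) = (t + 5)(t + 3) / [35] = (1/35)t^2 + (8/35)t + 3/7
f(t) = (-7)·L_0 + 5·L_1 + 2·L_2
  (-7)·L_0(t) = -(1/2)t^2 - (1/2)t + 3
  5·L_1(t) = -(1/2)t^2 - (3/2)t + 5
  2·L_2(t) = (2/35)t^2 + (16/35)t + 6/7
Adding term by term: -(33/35)t^2 - (54/35)t + 62/7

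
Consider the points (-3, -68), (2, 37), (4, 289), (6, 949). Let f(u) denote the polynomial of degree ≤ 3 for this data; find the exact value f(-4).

-191

Using Newton's divided-difference form:
f[-3,2] = (37 - (-68)) / (2 - (-3)) = 21
f[2,4] = (289 - 37) / (4 - 2) = 126
f[4,6] = (949 - 289) / (6 - 4) = 330
f[-3,2,4] = (126 - 21) / (4 - (-3)) = 15
f[2,4,6] = (330 - 126) / (6 - 2) = 51
f[-3,2,4,6] = (51 - 15) / (6 - (-3)) = 4
f(-4) = -68 + 21·(-1) + 15·(-1)·(-6) + 4·(-1)·(-6)·(-8) = -191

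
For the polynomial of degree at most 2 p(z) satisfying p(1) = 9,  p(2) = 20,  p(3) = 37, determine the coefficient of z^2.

L_0(z) = (z - 2)(z - 3) / [2] = (1/2)z^2 - (5/2)z + 3
L_1(z) = (z - 1)(z - 3) / [-1] = -z^2 + 4z - 3
L_2(z) = (z - 1)(z - 2) / [2] = (1/2)z^2 - (3/2)z + 1
p(z) = 9·L_0 + 20·L_1 + 37·L_2
Only the coefficient of z^2 is needed; take it from each L_i and combine:
9·(1/2) + 20·(-1) + 37·(1/2) = 3

3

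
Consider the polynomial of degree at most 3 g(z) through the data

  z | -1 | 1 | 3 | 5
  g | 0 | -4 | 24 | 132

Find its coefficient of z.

Build the Lagrange basis polynomials:
L_0(z) = (z - 1)(z - 3)(z - 5) / [-48] = -(1/48)z^3 + (3/16)z^2 - (23/48)z + 5/16
L_1(z) = (z + 1)(z - 3)(z - 5) / [16] = (1/16)z^3 - (7/16)z^2 + (7/16)z + 15/16
L_2(z) = (z + 1)(z - 1)(z - 5) / [-16] = -(1/16)z^3 + (5/16)z^2 + (1/16)z - 5/16
L_3(z) = (z + 1)(z - 1)(z - 3) / [48] = (1/48)z^3 - (1/16)z^2 - (1/48)z + 1/16
g(z) = 0·L_0 + (-4)·L_1 + 24·L_2 + 132·L_3
Only the coefficient of z is needed; take it from each L_i and combine:
0·(-23/48) + (-4)·(7/16) + 24·(1/16) + 132·(-1/48) = -3

-3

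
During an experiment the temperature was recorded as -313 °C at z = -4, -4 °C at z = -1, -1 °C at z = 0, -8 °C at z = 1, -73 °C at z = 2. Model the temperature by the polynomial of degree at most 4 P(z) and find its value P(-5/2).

-323/8

Evaluate each Lagrange basis at z = -5/2:
L_0(-5/2) = (-3/2)·(-5/2)·(-7/2)·(-9/2)/[(-3)·(-4)·(-5)·(-6)] = 21/128
L_1(-5/2) = (3/2)·(-5/2)·(-7/2)·(-9/2)/[(3)·(-1)·(-2)·(-3)] = 105/32
L_2(-5/2) = (3/2)·(-3/2)·(-7/2)·(-9/2)/[(4)·(1)·(-1)·(-2)] = -567/128
L_3(-5/2) = (3/2)·(-3/2)·(-5/2)·(-9/2)/[(5)·(2)·(1)·(-1)] = 81/32
L_4(-5/2) = (3/2)·(-3/2)·(-5/2)·(-7/2)/[(6)·(3)·(2)·(1)] = -35/64
Sum: (-313)·(21/128) + (-4)·(105/32) + (-1)·(-567/128) + (-8)·(81/32) + (-73)·(-35/64) = -323/8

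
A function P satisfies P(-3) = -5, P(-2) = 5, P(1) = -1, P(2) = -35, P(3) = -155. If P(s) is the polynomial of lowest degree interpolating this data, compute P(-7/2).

-439/16

L_0(-7/2) = (-3/2)·(-9/2)·(-11/2)·(-13/2)/[(-1)·(-4)·(-5)·(-6)] = 1287/640
L_1(-7/2) = (-1/2)·(-9/2)·(-11/2)·(-13/2)/[(1)·(-3)·(-4)·(-5)] = -429/320
L_2(-7/2) = (-1/2)·(-3/2)·(-11/2)·(-13/2)/[(4)·(3)·(-1)·(-2)] = 143/128
L_3(-7/2) = (-1/2)·(-3/2)·(-9/2)·(-13/2)/[(5)·(4)·(1)·(-1)] = -351/320
L_4(-7/2) = (-1/2)·(-3/2)·(-9/2)·(-11/2)/[(6)·(5)·(2)·(1)] = 99/320
Sum: (-5)·(1287/640) + 5·(-429/320) + (-1)·(143/128) + (-35)·(-351/320) + (-155)·(99/320) = -439/16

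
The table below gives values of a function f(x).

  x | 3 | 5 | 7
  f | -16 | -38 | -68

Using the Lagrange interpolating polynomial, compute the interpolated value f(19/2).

-467/4

L_0(19/2) = (9/2)·(5/2)/[(-2)·(-4)] = 45/32
L_1(19/2) = (13/2)·(5/2)/[(2)·(-2)] = -65/16
L_2(19/2) = (13/2)·(9/2)/[(4)·(2)] = 117/32
Sum: (-16)·(45/32) + (-38)·(-65/16) + (-68)·(117/32) = -467/4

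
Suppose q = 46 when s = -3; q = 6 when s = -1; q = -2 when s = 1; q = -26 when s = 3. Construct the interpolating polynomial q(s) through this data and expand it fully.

q(s) = -s^3 + s^2 - 3s + 1

L_0(s) = (s + 1)(s - 1)(s - 3) / [-48] = -(1/48)s^3 + (1/16)s^2 + (1/48)s - 1/16
L_1(s) = (s + 3)(s - 1)(s - 3) / [16] = (1/16)s^3 - (1/16)s^2 - (9/16)s + 9/16
L_2(s) = (s + 3)(s + 1)(s - 3) / [-16] = -(1/16)s^3 - (1/16)s^2 + (9/16)s + 9/16
L_3(s) = (s + 3)(s + 1)(s - 1) / [48] = (1/48)s^3 + (1/16)s^2 - (1/48)s - 1/16
q(s) = 46·L_0 + 6·L_1 + (-2)·L_2 + (-26)·L_3
  46·L_0(s) = -(23/24)s^3 + (23/8)s^2 + (23/24)s - 23/8
  6·L_1(s) = (3/8)s^3 - (3/8)s^2 - (27/8)s + 27/8
  (-2)·L_2(s) = (1/8)s^3 + (1/8)s^2 - (9/8)s - 9/8
  (-26)·L_3(s) = -(13/24)s^3 - (13/8)s^2 + (13/24)s + 13/8
Adding term by term: -s^3 + s^2 - 3s + 1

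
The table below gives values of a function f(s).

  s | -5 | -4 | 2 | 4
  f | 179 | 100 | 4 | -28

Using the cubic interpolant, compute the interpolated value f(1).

5

L_0(1) = (5)·(-1)·(-3)/[(-1)·(-7)·(-9)] = -5/21
L_1(1) = (6)·(-1)·(-3)/[(1)·(-6)·(-8)] = 3/8
L_2(1) = (6)·(5)·(-3)/[(7)·(6)·(-2)] = 15/14
L_3(1) = (6)·(5)·(-1)/[(9)·(8)·(2)] = -5/24
Sum: 179·(-5/21) + 100·(3/8) + 4·(15/14) + (-28)·(-5/24) = 5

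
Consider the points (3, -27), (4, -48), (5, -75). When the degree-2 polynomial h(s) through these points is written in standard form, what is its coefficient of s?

0

Build the Lagrange basis polynomials:
L_0(s) = (s - 4)(s - 5) / [2] = (1/2)s^2 - (9/2)s + 10
L_1(s) = (s - 3)(s - 5) / [-1] = -s^2 + 8s - 15
L_2(s) = (s - 3)(s - 4) / [2] = (1/2)s^2 - (7/2)s + 6
h(s) = (-27)·L_0 + (-48)·L_1 + (-75)·L_2
Only the coefficient of s is needed; take it from each L_i and combine:
(-27)·(-9/2) + (-48)·(8) + (-75)·(-7/2) = 0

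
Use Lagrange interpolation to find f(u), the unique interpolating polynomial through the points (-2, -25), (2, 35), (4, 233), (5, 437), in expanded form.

f(u) = 3u^3 + 2u^2 + 3u - 3

L_0(u) = (u - 2)(u - 4)(u - 5) / [-168] = -(1/168)u^3 + (11/168)u^2 - (19/84)u + 5/21
L_1(u) = (u + 2)(u - 4)(u - 5) / [24] = (1/24)u^3 - (7/24)u^2 + (1/12)u + 5/3
L_2(u) = (u + 2)(u - 2)(u - 5) / [-12] = -(1/12)u^3 + (5/12)u^2 + (1/3)u - 5/3
L_3(u) = (u + 2)(u - 2)(u - 4) / [21] = (1/21)u^3 - (4/21)u^2 - (4/21)u + 16/21
f(u) = (-25)·L_0 + 35·L_1 + 233·L_2 + 437·L_3
  (-25)·L_0(u) = (25/168)u^3 - (275/168)u^2 + (475/84)u - 125/21
  35·L_1(u) = (35/24)u^3 - (245/24)u^2 + (35/12)u + 175/3
  233·L_2(u) = -(233/12)u^3 + (1165/12)u^2 + (233/3)u - 1165/3
  437·L_3(u) = (437/21)u^3 - (1748/21)u^2 - (1748/21)u + 6992/21
Adding term by term: 3u^3 + 2u^2 + 3u - 3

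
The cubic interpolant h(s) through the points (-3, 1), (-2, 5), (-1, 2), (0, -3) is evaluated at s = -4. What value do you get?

Evaluate each Lagrange basis at s = -4:
L_0(-4) = (-2)·(-3)·(-4)/[(-1)·(-2)·(-3)] = 4
L_1(-4) = (-1)·(-3)·(-4)/[(1)·(-1)·(-2)] = -6
L_2(-4) = (-1)·(-2)·(-4)/[(2)·(1)·(-1)] = 4
L_3(-4) = (-1)·(-2)·(-3)/[(3)·(2)·(1)] = -1
Sum: 1·(4) + 5·(-6) + 2·(4) + (-3)·(-1) = -15

-15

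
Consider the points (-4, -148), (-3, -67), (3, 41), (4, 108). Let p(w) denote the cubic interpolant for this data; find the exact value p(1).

-3

Evaluate each Lagrange basis at w = 1:
L_0(1) = (4)·(-2)·(-3)/[(-1)·(-7)·(-8)] = -3/7
L_1(1) = (5)·(-2)·(-3)/[(1)·(-6)·(-7)] = 5/7
L_2(1) = (5)·(4)·(-3)/[(7)·(6)·(-1)] = 10/7
L_3(1) = (5)·(4)·(-2)/[(8)·(7)·(1)] = -5/7
Sum: (-148)·(-3/7) + (-67)·(5/7) + 41·(10/7) + 108·(-5/7) = -3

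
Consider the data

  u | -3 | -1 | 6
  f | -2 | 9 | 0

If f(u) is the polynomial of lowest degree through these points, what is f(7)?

-461/63

Using Newton's divided-difference form:
f[-3,-1] = (9 - (-2)) / (-1 - (-3)) = 11/2
f[-1,6] = (0 - 9) / (6 - (-1)) = -9/7
f[-3,-1,6] = (-9/7 - 11/2) / (6 - (-3)) = -95/126
f(7) = -2 + (11/2)·(10) + (-95/126)·(10)·(8) = -461/63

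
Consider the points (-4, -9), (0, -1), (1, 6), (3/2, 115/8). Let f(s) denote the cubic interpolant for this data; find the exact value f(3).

L_0(3) = (3)·(2)·(3/2)/[(-4)·(-5)·(-11/2)] = -9/110
L_1(3) = (7)·(2)·(3/2)/[(4)·(-1)·(-3/2)] = 7/2
L_2(3) = (7)·(3)·(3/2)/[(5)·(1)·(-1/2)] = -63/5
L_3(3) = (7)·(3)·(2)/[(11/2)·(3/2)·(1/2)] = 112/11
Sum: (-9)·(-9/110) + (-1)·(7/2) + 6·(-63/5) + 115/8·(112/11) = 68

68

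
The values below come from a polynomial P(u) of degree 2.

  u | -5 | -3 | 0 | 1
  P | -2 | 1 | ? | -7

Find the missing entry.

The 3 known values determine P uniquely (degree ≤ 2).
L_0(0) = (3)·(-1)/[(-2)·(-6)] = -1/4
L_1(0) = (5)·(-1)/[(2)·(-4)] = 5/8
L_2(0) = (5)·(3)/[(6)·(4)] = 5/8
Sum: (-2)·(-1/4) + 1·(5/8) + (-7)·(5/8) = -13/4

-13/4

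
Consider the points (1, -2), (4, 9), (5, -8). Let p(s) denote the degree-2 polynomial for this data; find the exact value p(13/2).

Evaluate each Lagrange basis at s = 13/2:
L_0(13/2) = (5/2)·(3/2)/[(-3)·(-4)] = 5/16
L_1(13/2) = (11/2)·(3/2)/[(3)·(-1)] = -11/4
L_2(13/2) = (11/2)·(5/2)/[(4)·(1)] = 55/16
Sum: (-2)·(5/16) + 9·(-11/4) + (-8)·(55/16) = -423/8

-423/8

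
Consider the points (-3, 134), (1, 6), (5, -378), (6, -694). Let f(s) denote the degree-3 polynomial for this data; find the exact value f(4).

L_0(4) = (3)·(-1)·(-2)/[(-4)·(-8)·(-9)] = -1/48
L_1(4) = (7)·(-1)·(-2)/[(4)·(-4)·(-5)] = 7/40
L_2(4) = (7)·(3)·(-2)/[(8)·(4)·(-1)] = 21/16
L_3(4) = (7)·(3)·(-1)/[(9)·(5)·(1)] = -7/15
Sum: 134·(-1/48) + 6·(7/40) + (-378)·(21/16) + (-694)·(-7/15) = -174

-174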